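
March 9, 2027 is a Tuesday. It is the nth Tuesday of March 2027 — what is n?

2nd

Day 9 falls in week ⌈9/7⌉ of the month.
Days 1–7 hold the 1st Tuesday, 8–14 the 2nd, 15–21 the 3rd, 22–28 the 4th, 29–31 the 5th.
9 is in the range for the 2nd.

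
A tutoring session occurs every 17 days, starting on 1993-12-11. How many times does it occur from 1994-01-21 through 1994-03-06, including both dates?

Occurrences land 17·i days after 1993-12-11 for i = 0, 1, 2, …
1994-01-21 is 41 days after the start; 41 ÷ 17 = 2 remainder 7; since the remainder is 7, round up to i = 3. First occurrence in the window: #4 on 1994-01-31 (3×17 = 51 days in).
1994-03-06 is 85 days after the start; 85 ÷ 17 = 5 remainder 0. Last occurrence in the window: #6 on 1994-03-06.
Occurrences #4 through #6: 3 in total.

3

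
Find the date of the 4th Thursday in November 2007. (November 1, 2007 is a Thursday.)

2007-11-22

November 2007 begins on a Thursday, so the first Thursday is November 1.
The 4th Thursday is 3 weeks later: 1 + 21 = 22.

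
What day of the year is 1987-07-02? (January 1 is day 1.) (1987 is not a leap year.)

183

Days in months before July: 31 + 28 + 31 + 30 + 31 + 30 = 181.
Plus 2 days into July → day 183.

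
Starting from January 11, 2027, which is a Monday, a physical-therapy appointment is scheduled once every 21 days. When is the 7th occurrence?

The 7th occurrence is 6 intervals after the first: 6 × 21 = 126 days after January 11, 2027.
January has 31 days — 20 days to the end of January leaves 106.
February has 28 days (78 left).
March has 31 days (47 left).
April has 30 days (17 left).
17 days into May → May 17, 2027.

May 17, 2027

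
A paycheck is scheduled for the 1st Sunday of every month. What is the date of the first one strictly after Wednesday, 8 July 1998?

2 August 1998

July 1998 starts on a Wednesday, so its 1st Sunday is 5 July 1998 (4 days in).
That is not after 8 July 1998, so look at August 1998.
August 1998 starts on a Saturday, so its 1st Sunday is 2 August 1998 (1 day in).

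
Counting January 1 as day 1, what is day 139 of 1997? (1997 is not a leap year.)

January has 31 days (139 − 31 = 108 remain).
February has 28 days (108 − 28 = 80 remain).
March has 31 days (80 − 31 = 49 remain).
April has 30 days (49 − 30 = 19 remain).
19 into May → May 19.

1997-05-19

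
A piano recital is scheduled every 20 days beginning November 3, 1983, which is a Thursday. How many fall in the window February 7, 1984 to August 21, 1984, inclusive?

Occurrences land 20·i days after November 3, 1983 for i = 0, 1, 2, …
February 7, 1984 is 96 days after the start; 96 ÷ 20 = 4 remainder 16; since the remainder is 16, round up to i = 5. First occurrence in the window: #6 on February 11, 1984 (5×20 = 100 days in).
August 21, 1984 is 292 days after the start; 292 ÷ 20 = 14 remainder 12. Last occurrence in the window: #15 on August 9, 1984.
Occurrences #6 through #15: 10 in total.

10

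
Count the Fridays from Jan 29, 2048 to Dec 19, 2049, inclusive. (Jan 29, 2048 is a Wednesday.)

99

Jan 29, 2048 is a Wednesday; the first Friday on or after it is Jan 31, 2048 (2 days later).
From Jan 31, 2048 to Dec 19, 2049: 335 + 353 = 688 days (rest of 2048, to Dec 19, 2049 in 2049).
688 ÷ 7 = 98 full weeks with remainder 2, so 98 more Fridays after the first → 99.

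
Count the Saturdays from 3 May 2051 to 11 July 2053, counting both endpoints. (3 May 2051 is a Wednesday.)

3 May 2051 is a Wednesday; the first Saturday on or after it is 6 May 2051 (3 days later).
From 6 May 2051 to 11 July 2053: 239 + 366 + 192 = 797 days (rest of 2051, 2052, to 11 July 2053 in 2053).
797 ÷ 7 = 113 full weeks with remainder 6, so 113 more Saturdays after the first → 114.

114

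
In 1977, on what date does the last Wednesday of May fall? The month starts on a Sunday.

25 May 1977

May 1977 begins on a Sunday, so the first Wednesday is May 4 (3 days later).
May 1977 has 31 days. Adding weeks: 4, 11, 18, 25 — the last one ≤ 31 is the 25th.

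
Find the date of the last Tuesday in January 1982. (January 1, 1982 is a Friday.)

January 1982 begins on a Friday, so the first Tuesday is January 5 (4 days later).
January 1982 has 31 days. Adding weeks: 5, 12, 19, 26 — the last one ≤ 31 is the 26th.

26 January 1982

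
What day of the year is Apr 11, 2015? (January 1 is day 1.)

101

Days in months before Apr: 31 + 28 + 31 = 90.
Plus 11 days into Apr → day 101.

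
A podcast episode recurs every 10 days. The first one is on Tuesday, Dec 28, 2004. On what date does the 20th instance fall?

Jul 6, 2005

The 20th occurrence is 19 intervals after the first: 19 × 10 = 190 days after Dec 28, 2004.
Dec has 31 days — 3 days to the end of Dec leaves 187.
Jan has 31 days (156 left).
Feb has 28 days (128 left).
Mar has 31 days (97 left).
Apr has 30 days (67 left).
May has 31 days (36 left).
Jun has 30 days (6 left).
6 days into Jul → Jul 6, 2005.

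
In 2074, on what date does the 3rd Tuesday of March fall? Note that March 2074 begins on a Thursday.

March 20, 2074

March 2074 begins on a Thursday, so the first Tuesday is March 6 (5 days later).
The 3rd Tuesday is 2 weeks later: 6 + 14 = 20.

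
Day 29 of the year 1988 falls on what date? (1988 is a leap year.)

29 into January → January 29.

January 29, 1988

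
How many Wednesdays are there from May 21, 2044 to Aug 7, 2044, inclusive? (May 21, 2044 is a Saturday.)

May 21, 2044 is a Saturday; the first Wednesday on or after it is May 25, 2044 (4 days later).
From May 25, 2044 to Aug 7, 2044: 6 + 30 + 31 + 7 = 74 days (rest of May, Jun, Jul, Aug).
74 ÷ 7 = 10 full weeks with remainder 4, so 10 more Wednesdays after the first → 11.

11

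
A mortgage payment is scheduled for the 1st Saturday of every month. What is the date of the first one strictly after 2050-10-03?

October 2050 starts on a Saturday, so its 1st Saturday is 2050-10-01.
That is not after 2050-10-03, so look at November 2050.
November 2050 starts on a Tuesday, so its 1st Saturday is 2050-11-05 (4 days in).

2050-11-05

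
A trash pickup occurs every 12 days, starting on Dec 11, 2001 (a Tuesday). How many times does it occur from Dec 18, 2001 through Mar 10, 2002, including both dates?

7

Occurrences land 12·i days after Dec 11, 2001 for i = 0, 1, 2, …
Dec 18, 2001 is 7 days after the start; 7 ÷ 12 = 0 remainder 7; since the remainder is 7, round up to i = 1. First occurrence in the window: #2 on Dec 23, 2001 (1×12 = 12 days in).
Mar 10, 2002 is 89 days after the start; 89 ÷ 12 = 7 remainder 5. Last occurrence in the window: #8 on Mar 5, 2002.
Occurrences #2 through #8: 7 in total.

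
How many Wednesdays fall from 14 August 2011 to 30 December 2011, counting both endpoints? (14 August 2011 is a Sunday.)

14 August 2011 is a Sunday; the first Wednesday on or after it is 17 August 2011 (3 days later).
From 17 August 2011 to 30 December 2011: 14 + 30 + 31 + 30 + 30 = 135 days (rest of August, September, October, November, December).
135 ÷ 7 = 19 full weeks with remainder 2, so 19 more Wednesdays after the first → 20.

20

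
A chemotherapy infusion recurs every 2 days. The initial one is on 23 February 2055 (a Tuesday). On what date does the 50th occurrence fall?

The 50th occurrence is 49 intervals after the first: 49 × 2 = 98 days after 23 February 2055.
February has 28 days — 5 days to the end of February leaves 93.
March has 31 days (62 left).
April has 30 days (32 left).
May has 31 days (1 left).
1 day into June → 1 June 2055.

1 June 2055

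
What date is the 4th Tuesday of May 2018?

The first Tuesday of May 2018 is May 1.
The 4th Tuesday is 3 weeks later: 1 + 21 = 22.

22 May 2018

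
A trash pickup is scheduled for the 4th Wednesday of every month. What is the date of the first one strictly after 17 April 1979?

April 1979 starts on a Sunday; its first Wednesday is the 4th, so the 4th Wednesday is the 25th — 25 April 1979.
25 April 1979 is after 17 April 1979, so that is the next one.

25 April 1979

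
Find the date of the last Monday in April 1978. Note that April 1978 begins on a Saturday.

April 1978 begins on a Saturday, so the first Monday is April 3 (2 days later).
April 1978 has 30 days. Adding weeks: 3, 10, 17, 24 — the last one ≤ 30 is the 24th.

April 24, 1978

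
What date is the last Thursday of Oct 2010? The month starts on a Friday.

Oct 28, 2010

Oct 2010 begins on a Friday, so the first Thursday is Oct 7 (6 days later).
Oct 2010 has 31 days. Adding weeks: 7, 14, 21, 28 — the last one ≤ 31 is the 28th.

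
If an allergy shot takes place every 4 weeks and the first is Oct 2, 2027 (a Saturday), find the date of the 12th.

The 12th occurrence is 11 intervals after the first: 11 × 28 = 308 days after Oct 2, 2027.
Oct has 31 days — 29 days to the end of Oct leaves 279.
Nov has 30 days (249 left).
Dec has 31 days (218 left).
Jan has 31 days (187 left).
Feb has 29 days (158 left).
Mar has 31 days (127 left).
Apr has 30 days (97 left).
May has 31 days (66 left).
Jun has 30 days (36 left).
Jul has 31 days (5 left).
5 days into Aug → Aug 5, 2028.

Aug 5, 2028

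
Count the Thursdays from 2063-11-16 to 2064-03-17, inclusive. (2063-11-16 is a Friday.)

17

2063-11-16 is a Friday; the first Thursday on or after it is 2063-11-22 (6 days later).
From 2063-11-22 to 2064-03-17: 8 + 31 + 31 + 29 + 17 = 116 days (rest of November, December, January, February, March).
116 ÷ 7 = 16 full weeks with remainder 4, so 16 more Thursdays after the first → 17.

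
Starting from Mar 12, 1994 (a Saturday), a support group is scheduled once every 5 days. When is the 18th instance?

Jun 5, 1994

The 18th occurrence is 17 intervals after the first: 17 × 5 = 85 days after Mar 12, 1994.
Mar has 31 days — 19 days to the end of Mar leaves 66.
Apr has 30 days (36 left).
May has 31 days (5 left).
5 days into Jun → Jun 5, 1994.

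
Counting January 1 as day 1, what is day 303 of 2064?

Oct 29, 2064

Jan has 31 days (303 − 31 = 272 remain).
Feb has 29 days (272 − 29 = 243 remain).
Mar has 31 days (243 − 31 = 212 remain).
Apr has 30 days (212 − 30 = 182 remain).
May has 31 days (182 − 31 = 151 remain).
Jun has 30 days (151 − 30 = 121 remain).
Jul has 31 days (121 − 31 = 90 remain).
Aug has 31 days (90 − 31 = 59 remain).
Sep has 30 days (59 − 30 = 29 remain).
29 into Oct → Oct 29.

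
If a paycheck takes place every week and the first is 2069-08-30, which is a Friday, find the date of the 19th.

The 19th occurrence is 18 intervals after the first: 18 × 7 = 126 days after 2069-08-30.
August has 31 days — 1 day to the end of August leaves 125.
September has 30 days (95 left).
October has 31 days (64 left).
November has 30 days (34 left).
December has 31 days (3 left).
3 days into January → 2070-01-03.

2070-01-03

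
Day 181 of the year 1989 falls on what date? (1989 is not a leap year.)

January has 31 days (181 − 31 = 150 remain).
February has 28 days (150 − 28 = 122 remain).
March has 31 days (122 − 31 = 91 remain).
April has 30 days (91 − 30 = 61 remain).
May has 31 days (61 − 31 = 30 remain).
30 into June → June 30.

30 June 1989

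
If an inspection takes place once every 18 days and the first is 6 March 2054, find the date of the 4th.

29 April 2054

The 4th occurrence is 3 intervals after the first: 3 × 18 = 54 days after 6 March 2054.
March has 31 days — 25 days to the end of March leaves 29.
29 days into April → 29 April 2054.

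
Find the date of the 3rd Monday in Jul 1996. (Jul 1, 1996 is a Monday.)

Jul 1996 begins on a Monday, so the first Monday is Jul 1.
The 3rd Monday is 2 weeks later: 1 + 14 = 15.

Jul 15, 1996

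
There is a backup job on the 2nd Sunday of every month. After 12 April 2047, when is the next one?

April 2047 starts on a Monday; its first Sunday is the 7th, so the 2nd Sunday is the 14th — 14 April 2047.
14 April 2047 is after 12 April 2047, so that is the next one.

14 April 2047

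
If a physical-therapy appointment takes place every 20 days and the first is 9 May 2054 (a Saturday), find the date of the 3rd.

The 3rd occurrence is 2 intervals after the first: 2 × 20 = 40 days after 9 May 2054.
May has 31 days — 22 days to the end of May leaves 18.
18 days into June → 18 June 2054.

18 June 2054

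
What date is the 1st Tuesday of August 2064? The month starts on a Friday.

August 5, 2064

August 2064 begins on a Friday, so the first Tuesday is August 5 (4 days later).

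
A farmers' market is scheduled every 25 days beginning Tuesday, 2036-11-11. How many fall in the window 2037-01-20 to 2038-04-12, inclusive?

Occurrences land 25·i days after 2036-11-11 for i = 0, 1, 2, …
2037-01-20 is 70 days after the start; 70 ÷ 25 = 2 remainder 20; since the remainder is 20, round up to i = 3. First occurrence in the window: #4 on 2037-01-25 (3×25 = 75 days in).
2038-04-12 is 517 days after the start; 517 ÷ 25 = 20 remainder 17. Last occurrence in the window: #21 on 2038-03-26.
Occurrences #4 through #21: 18 in total.

18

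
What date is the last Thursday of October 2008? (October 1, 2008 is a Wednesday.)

30 October 2008

October 2008 begins on a Wednesday, so the first Thursday is October 2 (1 day later).
October 2008 has 31 days. Adding weeks: 2, 9, 16, 23, 30 — the last one ≤ 31 is the 30th.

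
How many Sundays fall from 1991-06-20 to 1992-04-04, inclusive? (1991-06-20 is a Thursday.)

1991-06-20 is a Thursday; the first Sunday on or after it is 1991-06-23 (3 days later).
From 1991-06-23 to 1992-04-04: 7 + 31 + 31 + 30 + 31 + 30 + 31 + 31 + 29 + 31 + 4 = 286 days (rest of June, July, August, September, October, November, December, January, February, March, April).
286 ÷ 7 = 40 full weeks with remainder 6, so 40 more Sundays after the first → 41.

41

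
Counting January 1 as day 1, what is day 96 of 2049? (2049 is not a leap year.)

6 April 2049

January has 31 days (96 − 31 = 65 remain).
February has 28 days (65 − 28 = 37 remain).
March has 31 days (37 − 31 = 6 remain).
6 into April → April 6.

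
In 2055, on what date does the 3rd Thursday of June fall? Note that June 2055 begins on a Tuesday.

17 June 2055

June 2055 begins on a Tuesday, so the first Thursday is June 3 (2 days later).
The 3rd Thursday is 2 weeks later: 3 + 14 = 17.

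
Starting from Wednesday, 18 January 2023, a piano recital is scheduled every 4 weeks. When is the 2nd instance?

The 2nd occurrence is 1 interval after the first: 1 × 28 = 28 days after 18 January 2023.
January has 31 days — 13 days to the end of January leaves 15.
15 days into February → 15 February 2023.

15 February 2023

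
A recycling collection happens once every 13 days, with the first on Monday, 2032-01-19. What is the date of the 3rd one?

The 3rd occurrence is 2 intervals after the first: 2 × 13 = 26 days after 2032-01-19.
January has 31 days — 12 days to the end of January leaves 14.
14 days into February → 2032-02-14.

2032-02-14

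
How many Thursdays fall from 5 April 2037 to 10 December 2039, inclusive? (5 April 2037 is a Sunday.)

140

5 April 2037 is a Sunday; the first Thursday on or after it is 9 April 2037 (4 days later).
From 9 April 2037 to 10 December 2039: 266 + 365 + 344 = 975 days (rest of 2037, 2038, to 10 December 2039 in 2039).
975 ÷ 7 = 139 full weeks with remainder 2, so 139 more Thursdays after the first → 140.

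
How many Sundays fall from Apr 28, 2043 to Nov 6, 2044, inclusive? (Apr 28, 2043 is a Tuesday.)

Apr 28, 2043 is a Tuesday; the first Sunday on or after it is May 3, 2043 (5 days later).
From May 3, 2043 to Nov 6, 2044: 242 + 311 = 553 days (rest of 2043, to Nov 6, 2044 in 2044).
553 ÷ 7 = 79 full weeks with remainder 0, so 79 more Sundays after the first → 80.

80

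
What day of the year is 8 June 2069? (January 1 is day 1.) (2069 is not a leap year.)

159

Days in months before June: 31 + 28 + 31 + 30 + 31 = 151.
Plus 8 days into June → day 159.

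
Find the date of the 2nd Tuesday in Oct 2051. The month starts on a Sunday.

Oct 10, 2051

Oct 2051 begins on a Sunday, so the first Tuesday is Oct 3 (2 days later).
The 2nd Tuesday is 1 weeks later: 3 + 7 = 10.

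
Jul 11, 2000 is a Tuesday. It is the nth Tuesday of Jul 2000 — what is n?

2nd

Day 11 falls in week ⌈11/7⌉ of the month.
Days 1–7 hold the 1st Tuesday, 8–14 the 2nd, 15–21 the 3rd, 22–28 the 4th, 29–31 the 5th.
11 is in the range for the 2nd.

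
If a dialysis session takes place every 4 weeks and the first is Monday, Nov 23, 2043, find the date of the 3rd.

Jan 18, 2044

The 3rd occurrence is 2 intervals after the first: 2 × 28 = 56 days after Nov 23, 2043.
Nov has 30 days — 7 days to the end of Nov leaves 49.
Dec has 31 days (18 left).
18 days into Jan → Jan 18, 2044.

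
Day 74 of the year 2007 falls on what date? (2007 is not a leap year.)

March 15, 2007

January has 31 days (74 − 31 = 43 remain).
February has 28 days (43 − 28 = 15 remain).
15 into March → March 15.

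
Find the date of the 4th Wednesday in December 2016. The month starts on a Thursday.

28 December 2016

December 2016 begins on a Thursday, so the first Wednesday is December 7 (6 days later).
The 4th Wednesday is 3 weeks later: 7 + 21 = 28.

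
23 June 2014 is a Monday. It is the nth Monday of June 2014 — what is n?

Day 23 falls in week ⌈23/7⌉ of the month.
Days 1–7 hold the 1st Monday, 8–14 the 2nd, 15–21 the 3rd, 22–28 the 4th, 29–31 the 5th.
23 is in the range for the 4th.

4th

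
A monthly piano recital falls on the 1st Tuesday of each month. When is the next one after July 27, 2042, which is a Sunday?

July 2042 starts on a Tuesday, so its 1st Tuesday is July 1, 2042.
That is not after July 27, 2042, so look at August 2042.
August 2042 starts on a Friday, so its 1st Tuesday is August 5, 2042 (4 days in).

August 5, 2042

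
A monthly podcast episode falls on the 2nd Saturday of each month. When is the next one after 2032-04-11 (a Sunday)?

2032-05-08

April 2032 starts on a Thursday; its first Saturday is the 3rd, so the 2nd Saturday is the 10th — 2032-04-10.
That is not after 2032-04-11, so look at May 2032.
May 2032 starts on a Saturday; its first Saturday is the 1st, so the 2nd Saturday is the 8th — 2032-05-08.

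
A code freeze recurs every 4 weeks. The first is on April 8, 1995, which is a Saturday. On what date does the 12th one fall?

February 10, 1996

The 12th occurrence is 11 intervals after the first: 11 × 28 = 308 days after April 8, 1995.
April has 30 days — 22 days to the end of April leaves 286.
May has 31 days (255 left).
June has 30 days (225 left).
July has 31 days (194 left).
August has 31 days (163 left).
September has 30 days (133 left).
October has 31 days (102 left).
November has 30 days (72 left).
December has 31 days (41 left).
January has 31 days (10 left).
10 days into February → February 10, 1996.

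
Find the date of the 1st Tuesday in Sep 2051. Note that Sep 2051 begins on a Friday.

Sep 2051 begins on a Friday, so the first Tuesday is Sep 5 (4 days later).

Sep 5, 2051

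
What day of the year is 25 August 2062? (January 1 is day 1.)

Days in months before August: 31 + 28 + 31 + 30 + 31 + 30 + 31 = 212.
Plus 25 days into August → day 237.

237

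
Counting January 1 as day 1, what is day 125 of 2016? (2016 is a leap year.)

May 4, 2016

January has 31 days (125 − 31 = 94 remain).
February has 29 days (94 − 29 = 65 remain).
March has 31 days (65 − 31 = 34 remain).
April has 30 days (34 − 30 = 4 remain).
4 into May → May 4.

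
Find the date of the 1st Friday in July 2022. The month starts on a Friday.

July 2022 begins on a Friday, so the first Friday is July 1.

1 July 2022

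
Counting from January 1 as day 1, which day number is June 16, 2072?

Days in months before June: 31 + 29 + 31 + 30 + 31 = 152.
Plus 16 days into June → day 168.

168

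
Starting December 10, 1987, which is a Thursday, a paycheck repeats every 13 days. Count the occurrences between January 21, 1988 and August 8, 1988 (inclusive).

Occurrences land 13·i days after December 10, 1987 for i = 0, 1, 2, …
January 21, 1988 is 42 days after the start; 42 ÷ 13 = 3 remainder 3; since the remainder is 3, round up to i = 4. First occurrence in the window: #5 on January 31, 1988 (4×13 = 52 days in).
August 8, 1988 is 242 days after the start; 242 ÷ 13 = 18 remainder 8. Last occurrence in the window: #19 on July 31, 1988.
Occurrences #5 through #19: 15 in total.

15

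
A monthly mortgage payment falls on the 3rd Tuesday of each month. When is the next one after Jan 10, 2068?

Jan 17, 2068

Jan 2068 starts on a Sunday; its first Tuesday is the 3rd, so the 3rd Tuesday is the 17th — Jan 17, 2068.
Jan 17, 2068 is after Jan 10, 2068, so that is the next one.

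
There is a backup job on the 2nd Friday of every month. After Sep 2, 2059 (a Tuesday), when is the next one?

Sep 12, 2059

Sep 2059 starts on a Monday; its first Friday is the 5th, so the 2nd Friday is the 12th — Sep 12, 2059.
Sep 12, 2059 is after Sep 2, 2059, so that is the next one.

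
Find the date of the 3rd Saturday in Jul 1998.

Jul 18, 1998

The first Saturday of Jul 1998 is Jul 4.
The 3rd Saturday is 2 weeks later: 4 + 14 = 18.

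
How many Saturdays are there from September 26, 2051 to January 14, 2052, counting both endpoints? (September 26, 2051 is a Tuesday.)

16

September 26, 2051 is a Tuesday; the first Saturday on or after it is September 30, 2051 (4 days later).
From September 30, 2051 to January 14, 2052: 0 + 31 + 30 + 31 + 14 = 106 days (rest of September, October, November, December, January).
106 ÷ 7 = 15 full weeks with remainder 1, so 15 more Saturdays after the first → 16.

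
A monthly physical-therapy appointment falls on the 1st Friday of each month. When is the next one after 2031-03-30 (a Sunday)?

2031-04-04

March 2031 starts on a Saturday, so its 1st Friday is 2031-03-07 (6 days in).
That is not after 2031-03-30, so look at April 2031.
April 2031 starts on a Tuesday, so its 1st Friday is 2031-04-04 (3 days in).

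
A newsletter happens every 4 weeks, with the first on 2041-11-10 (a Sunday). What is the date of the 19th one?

2043-03-29

The 19th occurrence is 18 intervals after the first: 18 × 28 = 504 days after 2041-11-10.
November has 30 days — 20 days to the end of November leaves 484.
From end of November to end of 2041 is 31 days (453 left).
2042 has 365 days (88 left).
January has 31 days (57 left).
February has 28 days (29 left).
29 days into March → 2043-03-29.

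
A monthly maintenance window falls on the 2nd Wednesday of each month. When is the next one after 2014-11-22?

November 2014 starts on a Saturday; its first Wednesday is the 5th, so the 2nd Wednesday is the 12th — 2014-11-12.
That is not after 2014-11-22, so look at December 2014.
December 2014 starts on a Monday; its first Wednesday is the 3rd, so the 2nd Wednesday is the 10th — 2014-12-10.

2014-12-10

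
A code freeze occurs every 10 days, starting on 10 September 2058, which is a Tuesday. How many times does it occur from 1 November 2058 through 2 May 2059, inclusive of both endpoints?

Occurrences land 10·i days after 10 September 2058 for i = 0, 1, 2, …
1 November 2058 is 52 days after the start; 52 ÷ 10 = 5 remainder 2; since the remainder is 2, round up to i = 6. First occurrence in the window: #7 on 9 November 2058 (6×10 = 60 days in).
2 May 2059 is 234 days after the start; 234 ÷ 10 = 23 remainder 4. Last occurrence in the window: #24 on 28 April 2059.
Occurrences #7 through #24: 18 in total.

18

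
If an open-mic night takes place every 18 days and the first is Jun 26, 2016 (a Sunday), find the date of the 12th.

Jan 10, 2017

The 12th occurrence is 11 intervals after the first: 11 × 18 = 198 days after Jun 26, 2016.
Jun has 30 days — 4 days to the end of Jun leaves 194.
Jul has 31 days (163 left).
Aug has 31 days (132 left).
Sep has 30 days (102 left).
Oct has 31 days (71 left).
Nov has 30 days (41 left).
Dec has 31 days (10 left).
10 days into Jan → Jan 10, 2017.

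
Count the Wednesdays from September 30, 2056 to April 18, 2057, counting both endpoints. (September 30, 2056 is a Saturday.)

September 30, 2056 is a Saturday; the first Wednesday on or after it is October 4, 2056 (4 days later).
From October 4, 2056 to April 18, 2057: 27 + 30 + 31 + 31 + 28 + 31 + 18 = 196 days (rest of October, November, December, January, February, March, April).
196 ÷ 7 = 28 full weeks with remainder 0, so 28 more Wednesdays after the first → 29.

29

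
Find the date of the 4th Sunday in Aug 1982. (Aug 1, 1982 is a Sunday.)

Aug 1982 begins on a Sunday, so the first Sunday is Aug 1.
The 4th Sunday is 3 weeks later: 1 + 21 = 22.

Aug 22, 1982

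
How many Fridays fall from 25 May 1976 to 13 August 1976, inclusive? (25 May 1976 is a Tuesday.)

25 May 1976 is a Tuesday; the first Friday on or after it is 28 May 1976 (3 days later).
From 28 May 1976 to 13 August 1976: 3 + 30 + 31 + 13 = 77 days (rest of May, June, July, August).
77 ÷ 7 = 11 full weeks with remainder 0, so 11 more Fridays after the first → 12.

12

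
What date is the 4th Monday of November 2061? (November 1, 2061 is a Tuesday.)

November 2061 begins on a Tuesday, so the first Monday is November 7 (6 days later).
The 4th Monday is 3 weeks later: 7 + 21 = 28.

28 November 2061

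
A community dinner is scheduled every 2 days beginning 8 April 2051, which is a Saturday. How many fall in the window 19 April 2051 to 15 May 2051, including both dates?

Occurrences land 2·i days after 8 April 2051 for i = 0, 1, 2, …
19 April 2051 is 11 days after the start; 11 ÷ 2 = 5 remainder 1; since the remainder is 1, round up to i = 6. First occurrence in the window: #7 on 20 April 2051 (6×2 = 12 days in).
15 May 2051 is 37 days after the start; 37 ÷ 2 = 18 remainder 1. Last occurrence in the window: #19 on 14 May 2051.
Occurrences #7 through #19: 13 in total.

13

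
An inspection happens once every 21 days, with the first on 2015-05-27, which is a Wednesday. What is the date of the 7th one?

The 7th occurrence is 6 intervals after the first: 6 × 21 = 126 days after 2015-05-27.
May has 31 days — 4 days to the end of May leaves 122.
June has 30 days (92 left).
July has 31 days (61 left).
August has 31 days (30 left).
30 days into September → 2015-09-30.

2015-09-30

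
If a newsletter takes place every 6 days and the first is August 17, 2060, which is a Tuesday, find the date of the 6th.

September 16, 2060

The 6th occurrence is 5 intervals after the first: 5 × 6 = 30 days after August 17, 2060.
August has 31 days — 14 days to the end of August leaves 16.
16 days into September → September 16, 2060.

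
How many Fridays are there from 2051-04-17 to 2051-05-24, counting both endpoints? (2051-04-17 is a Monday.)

2051-04-17 is a Monday; the first Friday on or after it is 2051-04-21 (4 days later).
From 2051-04-21 to 2051-05-24: 9 + 24 = 33 days (rest of April, May).
33 ÷ 7 = 4 full weeks with remainder 5, so 4 more Fridays after the first → 5.

5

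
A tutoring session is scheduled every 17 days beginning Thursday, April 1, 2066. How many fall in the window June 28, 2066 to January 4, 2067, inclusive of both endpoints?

Occurrences land 17·i days after April 1, 2066 for i = 0, 1, 2, …
June 28, 2066 is 88 days after the start; 88 ÷ 17 = 5 remainder 3; since the remainder is 3, round up to i = 6. First occurrence in the window: #7 on July 12, 2066 (6×17 = 102 days in).
January 4, 2067 is 278 days after the start; 278 ÷ 17 = 16 remainder 6. Last occurrence in the window: #17 on December 29, 2066.
Occurrences #7 through #17: 11 in total.

11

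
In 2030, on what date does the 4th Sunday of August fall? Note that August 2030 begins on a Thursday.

August 25, 2030

August 2030 begins on a Thursday, so the first Sunday is August 4 (3 days later).
The 4th Sunday is 3 weeks later: 4 + 21 = 25.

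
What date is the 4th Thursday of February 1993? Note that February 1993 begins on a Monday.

25 February 1993

February 1993 begins on a Monday, so the first Thursday is February 4 (3 days later).
The 4th Thursday is 3 weeks later: 4 + 21 = 25.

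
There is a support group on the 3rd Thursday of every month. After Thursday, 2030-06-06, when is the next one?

June 2030 starts on a Saturday; its first Thursday is the 6th, so the 3rd Thursday is the 20th — 2030-06-20.
2030-06-20 is after 2030-06-06, so that is the next one.

2030-06-20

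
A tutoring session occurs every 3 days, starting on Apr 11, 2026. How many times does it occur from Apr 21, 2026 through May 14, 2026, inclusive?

8

Occurrences land 3·i days after Apr 11, 2026 for i = 0, 1, 2, …
Apr 21, 2026 is 10 days after the start; 10 ÷ 3 = 3 remainder 1; since the remainder is 1, round up to i = 4. First occurrence in the window: #5 on Apr 23, 2026 (4×3 = 12 days in).
May 14, 2026 is 33 days after the start; 33 ÷ 3 = 11 remainder 0. Last occurrence in the window: #12 on May 14, 2026.
Occurrences #5 through #12: 8 in total.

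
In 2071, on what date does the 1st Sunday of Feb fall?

The first Sunday of Feb 2071 is Feb 1.

Feb 1, 2071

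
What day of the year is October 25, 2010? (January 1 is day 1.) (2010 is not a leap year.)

298

Days in months before October: 31 + 28 + 31 + 30 + 31 + 30 + 31 + 31 + 30 = 273.
Plus 25 days into October → day 298.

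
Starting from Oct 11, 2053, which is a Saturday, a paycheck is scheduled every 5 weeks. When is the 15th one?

Feb 13, 2055

The 15th occurrence is 14 intervals after the first: 14 × 35 = 490 days after Oct 11, 2053.
Oct has 31 days — 20 days to the end of Oct leaves 470.
From end of Oct to end of 2053 is 61 days (409 left).
2054 has 365 days (44 left).
Jan has 31 days (13 left).
13 days into Feb → Feb 13, 2055.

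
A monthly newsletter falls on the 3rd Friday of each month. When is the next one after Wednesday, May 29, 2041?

Jun 21, 2041

May 2041 starts on a Wednesday; its first Friday is the 3rd, so the 3rd Friday is the 17th — May 17, 2041.
That is not after May 29, 2041, so look at Jun 2041.
Jun 2041 starts on a Saturday; its first Friday is the 7th, so the 3rd Friday is the 21st — Jun 21, 2041.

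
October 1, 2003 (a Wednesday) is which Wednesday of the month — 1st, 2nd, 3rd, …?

1st

Day 1 falls in week ⌈1/7⌉ of the month.
Days 1–7 hold the 1st Wednesday, 8–14 the 2nd, 15–21 the 3rd, 22–28 the 4th, 29–31 the 5th.
1 is in the range for the 1st.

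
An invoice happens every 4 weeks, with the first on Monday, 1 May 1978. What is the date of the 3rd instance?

26 June 1978

The 3rd occurrence is 2 intervals after the first: 2 × 28 = 56 days after 1 May 1978.
May has 31 days — 30 days to the end of May leaves 26.
26 days into June → 26 June 1978.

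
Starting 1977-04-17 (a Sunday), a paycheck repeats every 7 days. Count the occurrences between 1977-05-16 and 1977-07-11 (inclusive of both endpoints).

8

Occurrences land 7·i days after 1977-04-17 for i = 0, 1, 2, …
1977-05-16 is 29 days after the start; 29 ÷ 7 = 4 remainder 1; since the remainder is 1, round up to i = 5. First occurrence in the window: #6 on 1977-05-22 (5×7 = 35 days in).
1977-07-11 is 85 days after the start; 85 ÷ 7 = 12 remainder 1. Last occurrence in the window: #13 on 1977-07-10.
Occurrences #6 through #13: 8 in total.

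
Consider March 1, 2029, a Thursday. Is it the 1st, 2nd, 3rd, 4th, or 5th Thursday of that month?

Day 1 falls in week ⌈1/7⌉ of the month.
Days 1–7 hold the 1st Thursday, 8–14 the 2nd, 15–21 the 3rd, 22–28 the 4th, 29–31 the 5th.
1 is in the range for the 1st.

1st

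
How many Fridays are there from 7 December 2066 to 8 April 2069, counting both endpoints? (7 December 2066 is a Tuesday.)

7 December 2066 is a Tuesday; the first Friday on or after it is 10 December 2066 (3 days later).
From 10 December 2066 to 8 April 2069: 21 + 365 + 366 + 98 = 850 days (rest of 2066, 2067, 2068, to 8 April 2069 in 2069).
850 ÷ 7 = 121 full weeks with remainder 3, so 121 more Fridays after the first → 122.

122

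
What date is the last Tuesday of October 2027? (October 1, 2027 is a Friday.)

October 26, 2027

October 2027 begins on a Friday, so the first Tuesday is October 5 (4 days later).
October 2027 has 31 days. Adding weeks: 5, 12, 19, 26 — the last one ≤ 31 is the 26th.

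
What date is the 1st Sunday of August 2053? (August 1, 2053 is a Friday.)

August 2053 begins on a Friday, so the first Sunday is August 3 (2 days later).

3 August 2053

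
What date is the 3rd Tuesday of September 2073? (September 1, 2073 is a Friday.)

September 2073 begins on a Friday, so the first Tuesday is September 5 (4 days later).
The 3rd Tuesday is 2 weeks later: 5 + 14 = 19.

2073-09-19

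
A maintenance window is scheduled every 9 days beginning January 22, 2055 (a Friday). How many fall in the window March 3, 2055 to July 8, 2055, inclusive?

14

Occurrences land 9·i days after January 22, 2055 for i = 0, 1, 2, …
March 3, 2055 is 40 days after the start; 40 ÷ 9 = 4 remainder 4; since the remainder is 4, round up to i = 5. First occurrence in the window: #6 on March 8, 2055 (5×9 = 45 days in).
July 8, 2055 is 167 days after the start; 167 ÷ 9 = 18 remainder 5. Last occurrence in the window: #19 on July 3, 2055.
Occurrences #6 through #19: 14 in total.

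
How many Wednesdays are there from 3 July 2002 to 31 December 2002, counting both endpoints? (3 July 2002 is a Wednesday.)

3 July 2002 is a Wednesday; the first Wednesday on or after it is 3 July 2002.
From 3 July 2002 to 31 December 2002: 28 + 31 + 30 + 31 + 30 + 31 = 181 days (rest of July, August, September, October, November, December).
181 ÷ 7 = 25 full weeks with remainder 6, so 25 more Wednesdays after the first → 26.

26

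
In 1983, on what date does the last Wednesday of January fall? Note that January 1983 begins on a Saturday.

January 1983 begins on a Saturday, so the first Wednesday is January 5 (4 days later).
January 1983 has 31 days. Adding weeks: 5, 12, 19, 26 — the last one ≤ 31 is the 26th.

1983-01-26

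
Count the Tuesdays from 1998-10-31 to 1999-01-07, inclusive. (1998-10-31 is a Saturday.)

1998-10-31 is a Saturday; the first Tuesday on or after it is 1998-11-03 (3 days later).
From 1998-11-03 to 1999-01-07: 27 + 31 + 7 = 65 days (rest of November, December, January).
65 ÷ 7 = 9 full weeks with remainder 2, so 9 more Tuesdays after the first → 10.

10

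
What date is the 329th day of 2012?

January has 31 days (329 − 31 = 298 remain).
February has 29 days (298 − 29 = 269 remain).
March has 31 days (269 − 31 = 238 remain).
April has 30 days (238 − 30 = 208 remain).
May has 31 days (208 − 31 = 177 remain).
June has 30 days (177 − 30 = 147 remain).
July has 31 days (147 − 31 = 116 remain).
August has 31 days (116 − 31 = 85 remain).
September has 30 days (85 − 30 = 55 remain).
October has 31 days (55 − 31 = 24 remain).
24 into November → November 24.

2012-11-24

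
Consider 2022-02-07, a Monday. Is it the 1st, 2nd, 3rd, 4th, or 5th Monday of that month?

1st

Day 7 falls in week ⌈7/7⌉ of the month.
Days 1–7 hold the 1st Monday, 8–14 the 2nd, 15–21 the 3rd, 22–28 the 4th, 29–31 the 5th.
7 is in the range for the 1st.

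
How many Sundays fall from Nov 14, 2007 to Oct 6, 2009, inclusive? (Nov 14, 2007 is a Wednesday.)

Nov 14, 2007 is a Wednesday; the first Sunday on or after it is Nov 18, 2007 (4 days later).
From Nov 18, 2007 to Oct 6, 2009: 43 + 366 + 279 = 688 days (rest of 2007, 2008, to Oct 6, 2009 in 2009).
688 ÷ 7 = 98 full weeks with remainder 2, so 98 more Sundays after the first → 99.

99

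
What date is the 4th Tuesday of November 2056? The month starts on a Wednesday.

28 November 2056

November 2056 begins on a Wednesday, so the first Tuesday is November 7 (6 days later).
The 4th Tuesday is 3 weeks later: 7 + 21 = 28.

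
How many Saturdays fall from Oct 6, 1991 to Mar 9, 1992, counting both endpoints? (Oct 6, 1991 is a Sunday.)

Oct 6, 1991 is a Sunday; the first Saturday on or after it is Oct 12, 1991 (6 days later).
From Oct 12, 1991 to Mar 9, 1992: 19 + 30 + 31 + 31 + 29 + 9 = 149 days (rest of Oct, Nov, Dec, Jan, Feb, Mar).
149 ÷ 7 = 21 full weeks with remainder 2, so 21 more Saturdays after the first → 22.

22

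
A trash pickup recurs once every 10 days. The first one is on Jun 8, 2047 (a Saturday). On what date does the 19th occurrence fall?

The 19th occurrence is 18 intervals after the first: 18 × 10 = 180 days after Jun 8, 2047.
Jun has 30 days — 22 days to the end of Jun leaves 158.
Jul has 31 days (127 left).
Aug has 31 days (96 left).
Sep has 30 days (66 left).
Oct has 31 days (35 left).
Nov has 30 days (5 left).
5 days into Dec → Dec 5, 2047.

Dec 5, 2047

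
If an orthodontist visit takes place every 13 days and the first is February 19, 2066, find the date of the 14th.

August 7, 2066

The 14th occurrence is 13 intervals after the first: 13 × 13 = 169 days after February 19, 2066.
February has 28 days — 9 days to the end of February leaves 160.
March has 31 days (129 left).
April has 30 days (99 left).
May has 31 days (68 left).
June has 30 days (38 left).
July has 31 days (7 left).
7 days into August → August 7, 2066.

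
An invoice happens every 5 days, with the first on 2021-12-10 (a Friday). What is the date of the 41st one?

The 41st occurrence is 40 intervals after the first: 40 × 5 = 200 days after 2021-12-10.
December has 31 days — 21 days to the end of December leaves 179.
January has 31 days (148 left).
February has 28 days (120 left).
March has 31 days (89 left).
April has 30 days (59 left).
May has 31 days (28 left).
28 days into June → 2022-06-28.

2022-06-28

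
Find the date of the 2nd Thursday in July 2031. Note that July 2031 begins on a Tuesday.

July 2031 begins on a Tuesday, so the first Thursday is July 3 (2 days later).
The 2nd Thursday is 1 weeks later: 3 + 7 = 10.

2031-07-10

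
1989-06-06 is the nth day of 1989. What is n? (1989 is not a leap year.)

Days in months before June: 31 + 28 + 31 + 30 + 31 = 151.
Plus 6 days into June → day 157.

157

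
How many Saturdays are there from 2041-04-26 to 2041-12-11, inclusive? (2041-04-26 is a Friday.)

33

2041-04-26 is a Friday; the first Saturday on or after it is 2041-04-27 (1 day later).
From 2041-04-27 to 2041-12-11: 3 + 31 + 30 + 31 + 31 + 30 + 31 + 30 + 11 = 228 days (rest of April, May, June, July, August, September, October, November, December).
228 ÷ 7 = 32 full weeks with remainder 4, so 32 more Saturdays after the first → 33.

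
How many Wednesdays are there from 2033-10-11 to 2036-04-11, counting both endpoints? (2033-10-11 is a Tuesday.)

2033-10-11 is a Tuesday; the first Wednesday on or after it is 2033-10-12 (1 day later).
From 2033-10-12 to 2036-04-11: 80 + 365 + 365 + 102 = 912 days (rest of 2033, 2034, 2035, to 2036-04-11 in 2036).
912 ÷ 7 = 130 full weeks with remainder 2, so 130 more Wednesdays after the first → 131.

131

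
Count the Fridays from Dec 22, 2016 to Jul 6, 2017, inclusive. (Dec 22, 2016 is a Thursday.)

Dec 22, 2016 is a Thursday; the first Friday on or after it is Dec 23, 2016 (1 day later).
From Dec 23, 2016 to Jul 6, 2017: 8 + 31 + 28 + 31 + 30 + 31 + 30 + 6 = 195 days (rest of Dec, Jan, Feb, Mar, Apr, May, Jun, Jul).
195 ÷ 7 = 27 full weeks with remainder 6, so 27 more Fridays after the first → 28.

28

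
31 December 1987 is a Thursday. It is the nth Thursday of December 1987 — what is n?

5th

Day 31 falls in week ⌈31/7⌉ of the month.
Days 1–7 hold the 1st Thursday, 8–14 the 2nd, 15–21 the 3rd, 22–28 the 4th, 29–31 the 5th.
31 is in the range for the 5th.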